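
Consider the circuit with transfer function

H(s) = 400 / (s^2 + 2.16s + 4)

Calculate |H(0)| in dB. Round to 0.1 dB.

40.0 dB

H(0) = 400 / 4 = 100
20 log₁₀(100) ≈ 40.00 dB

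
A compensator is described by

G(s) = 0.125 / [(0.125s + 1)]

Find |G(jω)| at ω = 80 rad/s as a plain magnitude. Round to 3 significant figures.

At ω = 80 rad/s:
pole (1 + j80·0.125) = 1 + j10 → |·| ≈ 10.05, ∠ ≈ 84.29°
|G| = 0.125 · 1 / (10.05) ≈ 0.012438

0.0124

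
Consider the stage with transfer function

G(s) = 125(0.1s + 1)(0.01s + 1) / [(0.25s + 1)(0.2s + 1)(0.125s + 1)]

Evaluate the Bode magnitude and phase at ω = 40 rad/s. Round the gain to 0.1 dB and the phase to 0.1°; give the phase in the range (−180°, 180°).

At ω = 40 rad/s:
zero (1 + j40·0.1) = 1 + j4 → |·| ≈ 4.1231, ∠ ≈ 75.96°
zero (1 + j40·0.01) = 1 + j0.4 → |·| ≈ 1.077, ∠ ≈ 21.80°
pole (1 + j40·0.25) = 1 + j10 → |·| ≈ 10.05, ∠ ≈ 84.29°
pole (1 + j40·0.2) = 1 + j8 → |·| ≈ 8.0623, ∠ ≈ 82.87°
pole (1 + j40·0.125) = 1 + j5 → |·| ≈ 5.099, ∠ ≈ 78.69°
|G| = 125 · 4.1231 · 1.077 / (10.05 · 8.0623 · 5.099) ≈ 1.3435
Gain = 20 log₁₀(1.3435) ≈ 2.56 dB
∠G = (75.96° + 21.80°) − (84.29° + 82.87° + 78.69°) = -148.09°

2.6 dB, -148.1°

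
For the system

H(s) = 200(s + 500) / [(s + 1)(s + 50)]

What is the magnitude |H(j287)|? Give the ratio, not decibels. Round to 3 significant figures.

At s = jω = j287:
zero (s+500): 500 + j287 → |·| = √(500²+287²) = √332369 ≈ 576.51, ∠ = arctan(287/500) ≈ 29.86°
pole (s+1): 1 + j287 → |·| = √(1²+287²) = √82370 ≈ 287, ∠ = arctan(287/1) ≈ 89.80°
pole (s+50): 50 + j287 → |·| = √(50²+287²) = √84869 ≈ 291.32, ∠ = arctan(287/50) ≈ 80.12°
|H| = 200 · 576.51 / 83609 ≈ 1.3791

1.38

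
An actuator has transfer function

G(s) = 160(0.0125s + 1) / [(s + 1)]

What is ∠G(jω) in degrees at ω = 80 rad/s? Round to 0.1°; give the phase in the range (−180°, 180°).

At ω = 80 rad/s:
zero (1 + j80·0.0125) = 1 + j1 → |·| ≈ 1.4142, ∠ ≈ 45.00°
pole (1 + j80·1) = 1 + j80 → |·| ≈ 80.006, ∠ ≈ 89.28°
∠G = (45.00°) − (89.28°) = -44.28°

-44.3°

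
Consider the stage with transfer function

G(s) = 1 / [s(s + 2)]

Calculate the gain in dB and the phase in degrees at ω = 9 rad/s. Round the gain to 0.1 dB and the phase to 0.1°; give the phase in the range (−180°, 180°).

At s = jω = j9:
pole (s+2): 2 + j9 → |·| = √(2²+9²) = √85 ≈ 9.2195, ∠ = arctan(9/2) ≈ 77.47°
pole at origin: |s| = 9, ∠ = 90.00° (in denominator)
|G| = 1 / 82.975 ≈ 0.012052
Gain = 20 log₁₀(0.012052) ≈ -38.38 dB
∠G = 0.00° − 167.47° = -167.47°

-38.4 dB, -167.5°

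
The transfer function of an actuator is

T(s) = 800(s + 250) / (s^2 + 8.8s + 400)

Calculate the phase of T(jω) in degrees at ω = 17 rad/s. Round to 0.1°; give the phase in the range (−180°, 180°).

At s = jω = j17:
zero (s+250): 250 + j17 → |·| = √(250²+17²) = √62789 ≈ 250.58, ∠ = arctan(17/250) ≈ 3.89°
quadratic: (j17)² + 8.8·j17 + 400 = 111 + j149.6 → |·| ≈ 186.28, ∠ ≈ 53.43°
∠T = 3.89° − 53.43° = -49.54°

-49.5°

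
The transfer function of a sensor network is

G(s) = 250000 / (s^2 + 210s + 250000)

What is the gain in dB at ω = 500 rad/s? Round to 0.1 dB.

7.5 dB

At s = jω = j500:
quadratic: (j500)² + 210·j500 + 250000 = 0 + j105000 → |·| ≈ 1.05e+05, ∠ ≈ 90.00°
|G| = 250000 / 1.05e+05 ≈ 2.381
Gain = 20 log₁₀(2.381) ≈ 7.54 dB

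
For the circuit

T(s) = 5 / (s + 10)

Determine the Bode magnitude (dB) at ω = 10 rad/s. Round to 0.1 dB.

Substitute s = j10:
Numerator: 5 = 5 + j0
Denominator: (j10) + 10 = 10 + j10
|N| = √(5² + 0²) ≈ 5, ∠N ≈ 0.00°
|D| = √(10² + 10²) ≈ 14.142, ∠D ≈ 45.00°
|T| = 5 / 14.142 ≈ 0.35356
Gain = 20 log₁₀(0.35356) ≈ -9.03 dB

-9.0 dB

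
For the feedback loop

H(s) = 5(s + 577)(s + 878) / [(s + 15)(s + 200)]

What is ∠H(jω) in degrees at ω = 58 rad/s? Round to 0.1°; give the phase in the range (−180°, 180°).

At s = jω = j58:
zero (s+577): 577 + j58 → |·| = √(577²+58²) = √336293 ≈ 579.91, ∠ = arctan(58/577) ≈ 5.74°
zero (s+878): 878 + j58 → |·| = √(878²+58²) = √774248 ≈ 879.91, ∠ = arctan(58/878) ≈ 3.78°
pole (s+15): 15 + j58 → |·| = √(15²+58²) = √3589 ≈ 59.908, ∠ = arctan(58/15) ≈ 75.50°
pole (s+200): 200 + j58 → |·| = √(200²+58²) = √43364 ≈ 208.24, ∠ = arctan(58/200) ≈ 16.17°
∠H = 9.52° − 91.67° = -82.15°

-82.2°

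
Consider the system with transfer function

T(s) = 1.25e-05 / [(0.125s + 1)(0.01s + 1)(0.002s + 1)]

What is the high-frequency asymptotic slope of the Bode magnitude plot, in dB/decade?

Each pole contributes −20 dB/decade at high frequency; each zero contributes +20 dB/decade.
Net: 0 zero(s) − 3 pole(s) → -60 dB/decade.

-60 dB/decade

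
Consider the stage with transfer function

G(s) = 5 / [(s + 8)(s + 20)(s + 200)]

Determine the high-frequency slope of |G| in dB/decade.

Each pole contributes −20 dB/decade at high frequency; each zero contributes +20 dB/decade.
Net: 0 zero(s) − 3 pole(s) → -60 dB/decade.

-60 dB/decade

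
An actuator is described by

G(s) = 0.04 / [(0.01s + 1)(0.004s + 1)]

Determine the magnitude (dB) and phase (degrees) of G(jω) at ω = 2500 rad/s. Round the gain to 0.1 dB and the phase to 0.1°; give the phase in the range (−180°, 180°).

At ω = 2500 rad/s:
pole (1 + j2500·0.01) = 1 + j25 → |·| ≈ 25.02, ∠ ≈ 87.71°
pole (1 + j2500·0.004) = 1 + j10 → |·| ≈ 10.05, ∠ ≈ 84.29°
|G| = 0.04 · 1 / (25.02 · 10.05) ≈ 0.00015908
Gain = 20 log₁₀(0.00015908) ≈ -75.97 dB
∠G = (0°) − (87.71° + 84.29°) = -172.00°

-76.0 dB, -172.0°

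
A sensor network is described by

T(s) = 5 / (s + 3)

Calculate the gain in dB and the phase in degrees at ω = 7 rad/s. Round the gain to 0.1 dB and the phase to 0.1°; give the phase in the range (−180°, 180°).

-3.7 dB, -66.8°

Substitute s = j7:
Numerator: 5 = 5 + j0
Denominator: (j7) + 3 = 3 + j7
|N| = √(5² + 0²) ≈ 5, ∠N ≈ 0.00°
|D| = √(3² + 7²) ≈ 7.6158, ∠D ≈ 66.80°
|T| = 5 / 7.6158 ≈ 0.65653
Gain = 20 log₁₀(0.65653) ≈ -3.65 dB
∠T = 0.00° − 66.80° = -66.80°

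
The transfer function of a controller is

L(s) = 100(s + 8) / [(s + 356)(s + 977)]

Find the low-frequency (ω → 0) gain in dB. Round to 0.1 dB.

-52.8 dB

L(0) = 100·8 / (356·977) ≈ 0.0023001
20 log₁₀(0.0023001) ≈ -52.77 dB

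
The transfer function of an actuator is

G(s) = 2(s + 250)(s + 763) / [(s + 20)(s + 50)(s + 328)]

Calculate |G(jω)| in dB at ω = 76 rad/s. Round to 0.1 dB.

-15.6 dB

At s = jω = j76:
zero (s+250): 250 + j76 → |·| = √(250²+76²) = √68276 ≈ 261.3, ∠ = arctan(76/250) ≈ 16.91°
zero (s+763): 763 + j76 → |·| = √(763²+76²) = √587945 ≈ 766.78, ∠ = arctan(76/763) ≈ 5.69°
pole (s+20): 20 + j76 → |·| = √(20²+76²) = √6176 ≈ 78.588, ∠ = arctan(76/20) ≈ 75.26°
pole (s+50): 50 + j76 → |·| = √(50²+76²) = √8276 ≈ 90.973, ∠ = arctan(76/50) ≈ 56.66°
pole (s+328): 328 + j76 → |·| = √(328²+76²) = √113360 ≈ 336.69, ∠ = arctan(76/328) ≈ 13.05°
|G| = 2 · 2.0036e+05 / 2.4071e+06 ≈ 0.16647
Gain = 20 log₁₀(0.16647) ≈ -15.57 dB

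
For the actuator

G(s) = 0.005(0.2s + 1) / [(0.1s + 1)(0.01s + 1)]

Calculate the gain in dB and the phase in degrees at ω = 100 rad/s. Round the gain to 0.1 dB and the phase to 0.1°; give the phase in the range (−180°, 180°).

-43.0 dB, -42.2°

At ω = 100 rad/s:
zero (1 + j100·0.2) = 1 + j20 → |·| ≈ 20.025, ∠ ≈ 87.14°
pole (1 + j100·0.1) = 1 + j10 → |·| ≈ 10.05, ∠ ≈ 84.29°
pole (1 + j100·0.01) = 1 + j1 → |·| ≈ 1.4142, ∠ ≈ 45.00°
|G| = 0.005 · 20.025 / (10.05 · 1.4142) ≈ 0.0070448
Gain = 20 log₁₀(0.0070448) ≈ -43.04 dB
∠G = (87.14°) − (84.29° + 45.00°) = -42.15°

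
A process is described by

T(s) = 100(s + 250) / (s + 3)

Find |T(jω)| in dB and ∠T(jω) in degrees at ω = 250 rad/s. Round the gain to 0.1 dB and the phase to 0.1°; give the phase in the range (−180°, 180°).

43.0 dB, -44.3°

At s = jω = j250:
zero (s+250): 250 + j250 → |·| = √(250²+250²) = √125000 ≈ 353.55, ∠ = arctan(250/250) ≈ 45.00°
pole (s+3): 3 + j250 → |·| = √(3²+250²) = √62509 ≈ 250.02, ∠ = arctan(250/3) ≈ 89.31°
|T| = 100 · 353.55 / 250.02 ≈ 141.41
Gain = 20 log₁₀(141.41) ≈ 43.01 dB
∠T = 45.00° − 89.31° = -44.31°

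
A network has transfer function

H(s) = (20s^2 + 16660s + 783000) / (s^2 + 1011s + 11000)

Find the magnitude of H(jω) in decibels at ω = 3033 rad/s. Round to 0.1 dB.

Substitute s = j3033:
Numerator: 20(j3033)^2 + 16660(j3033) + 783000 = -183198780 + j50529780
Denominator: (j3033)^2 + 1011(j3033) + 11000 = -9188089 + j3066363
|N| = √(183198780² + 50529780²) ≈ 1.9004e+08, ∠N ≈ 164.58°
|D| = √(9188089² + 3066363²) ≈ 9.6863e+06, ∠D ≈ 161.54°
|H| = 1.9004e+08 / 9.6863e+06 ≈ 19.619
Gain = 20 log₁₀(19.619) ≈ 25.85 dB

25.9 dB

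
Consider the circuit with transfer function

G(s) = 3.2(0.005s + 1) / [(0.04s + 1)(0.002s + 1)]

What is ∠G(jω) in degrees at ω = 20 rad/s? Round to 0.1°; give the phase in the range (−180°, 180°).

At ω = 20 rad/s:
zero (1 + j20·0.005) = 1 + j0.1 → |·| ≈ 1.005, ∠ ≈ 5.71°
pole (1 + j20·0.04) = 1 + j0.8 → |·| ≈ 1.2806, ∠ ≈ 38.66°
pole (1 + j20·0.002) = 1 + j0.04 → |·| ≈ 1.0008, ∠ ≈ 2.29°
∠G = (5.71°) − (38.66° + 2.29°) = -35.24°

-35.2°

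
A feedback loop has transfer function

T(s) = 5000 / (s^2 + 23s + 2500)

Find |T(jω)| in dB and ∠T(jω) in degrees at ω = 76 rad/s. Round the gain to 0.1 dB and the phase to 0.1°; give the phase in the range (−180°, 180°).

At s = jω = j76:
quadratic: (j76)² + 23·j76 + 2500 = -3276 + j1748 → |·| ≈ 3713.2, ∠ ≈ 151.92°
|T| = 5000 / 3713.2 ≈ 1.3465
Gain = 20 log₁₀(1.3465) ≈ 2.58 dB
∠T = 0.00° − 151.92° = -151.92°

2.6 dB, -151.9°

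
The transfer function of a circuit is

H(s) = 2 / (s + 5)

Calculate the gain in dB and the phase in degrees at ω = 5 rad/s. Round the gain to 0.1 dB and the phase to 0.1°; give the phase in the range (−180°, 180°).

-11.0 dB, -45.0°

At s = jω = j5:
pole (s+5): 5 + j5 → |·| = √(5²+5²) = √50 ≈ 7.0711, ∠ = arctan(5/5) ≈ 45.00°
|H| = 2 / 7.0711 ≈ 0.28284
Gain = 20 log₁₀(0.28284) ≈ -10.97 dB
∠H = 0.00° − 45.00° = -45.00°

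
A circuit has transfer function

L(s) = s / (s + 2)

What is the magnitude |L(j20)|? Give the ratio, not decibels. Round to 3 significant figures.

At s = jω = j20:
zero at origin: s = j20 → |·| = 20, ∠ = 90.00°
pole (s+2): 2 + j20 → |·| = √(2²+20²) = √404 ≈ 20.1, ∠ = arctan(20/2) ≈ 84.29°
|L| = 1 · 20 / 20.1 ≈ 0.99502

0.995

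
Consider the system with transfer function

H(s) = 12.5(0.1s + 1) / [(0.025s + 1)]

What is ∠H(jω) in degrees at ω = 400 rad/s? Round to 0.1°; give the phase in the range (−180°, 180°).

At ω = 400 rad/s:
zero (1 + j400·0.1) = 1 + j40 → |·| ≈ 40.012, ∠ ≈ 88.57°
pole (1 + j400·0.025) = 1 + j10 → |·| ≈ 10.05, ∠ ≈ 84.29°
∠H = (88.57°) − (84.29°) = 4.28°

4.3°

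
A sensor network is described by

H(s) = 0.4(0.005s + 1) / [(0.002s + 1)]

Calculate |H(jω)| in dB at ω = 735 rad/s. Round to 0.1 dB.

-1.3 dB

At ω = 735 rad/s:
zero (1 + j735·0.005) = 1 + j3.675 → |·| ≈ 3.8086, ∠ ≈ 74.78°
pole (1 + j735·0.002) = 1 + j1.47 → |·| ≈ 1.7779, ∠ ≈ 55.77°
|H| = 0.4 · 3.8086 / (1.7779) ≈ 0.85688
Gain = 20 log₁₀(0.85688) ≈ -1.34 dB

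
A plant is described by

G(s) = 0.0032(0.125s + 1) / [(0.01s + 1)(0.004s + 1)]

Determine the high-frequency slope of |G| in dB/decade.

-20 dB/decade

Each pole contributes −20 dB/decade at high frequency; each zero contributes +20 dB/decade.
Net: 1 zero(s) − 2 pole(s) → -20 dB/decade.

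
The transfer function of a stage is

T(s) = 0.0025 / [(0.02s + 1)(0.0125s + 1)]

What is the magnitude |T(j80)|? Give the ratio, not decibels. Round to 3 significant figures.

0.000937

At ω = 80 rad/s:
pole (1 + j80·0.02) = 1 + j1.6 → |·| ≈ 1.8868, ∠ ≈ 57.99°
pole (1 + j80·0.0125) = 1 + j1 → |·| ≈ 1.4142, ∠ ≈ 45.00°
|T| = 0.0025 · 1 / (1.8868 · 1.4142) ≈ 0.00093692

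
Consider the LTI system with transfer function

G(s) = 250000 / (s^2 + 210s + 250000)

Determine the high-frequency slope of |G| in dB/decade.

-40 dB/decade

Each pole contributes −20 dB/decade at high frequency; each zero contributes +20 dB/decade.
Net: 0 zero(s) − 2 pole(s) → -40 dB/decade.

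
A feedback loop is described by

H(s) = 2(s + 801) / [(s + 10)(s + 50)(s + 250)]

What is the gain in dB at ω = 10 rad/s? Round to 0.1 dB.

At s = jω = j10:
zero (s+801): 801 + j10 → |·| = √(801²+10²) = √641701 ≈ 801.06, ∠ = arctan(10/801) ≈ 0.72°
pole (s+10): 10 + j10 → |·| = √(10²+10²) = √200 ≈ 14.142, ∠ = arctan(10/10) ≈ 45.00°
pole (s+50): 50 + j10 → |·| = √(50²+10²) = √2600 ≈ 50.99, ∠ = arctan(10/50) ≈ 11.31°
pole (s+250): 250 + j10 → |·| = √(250²+10²) = √62600 ≈ 250.2, ∠ = arctan(10/250) ≈ 2.29°
|H| = 2 · 801.06 / 1.8042e+05 ≈ 0.0088799
Gain = 20 log₁₀(0.0088799) ≈ -41.03 dB

-41.0 dB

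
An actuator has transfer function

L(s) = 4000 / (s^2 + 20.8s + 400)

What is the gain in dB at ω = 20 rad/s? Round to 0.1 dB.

At s = jω = j20:
quadratic: (j20)² + 20.8·j20 + 400 = 0 + j416 → |·| ≈ 416, ∠ ≈ 90.00°
|L| = 4000 / 416 ≈ 9.6154
Gain = 20 log₁₀(9.6154) ≈ 19.66 dB

19.7 dB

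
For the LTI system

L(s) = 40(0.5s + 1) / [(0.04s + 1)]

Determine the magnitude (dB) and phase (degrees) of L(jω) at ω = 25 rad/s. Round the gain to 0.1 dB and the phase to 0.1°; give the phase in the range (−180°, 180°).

At ω = 25 rad/s:
zero (1 + j25·0.5) = 1 + j12.5 → |·| ≈ 12.54, ∠ ≈ 85.43°
pole (1 + j25·0.04) = 1 + j1 → |·| ≈ 1.4142, ∠ ≈ 45.00°
|L| = 40 · 12.54 / (1.4142) ≈ 354.69
Gain = 20 log₁₀(354.69) ≈ 51.00 dB
∠L = (85.43°) − (45.00°) = 40.43°

51.0 dB, 40.4°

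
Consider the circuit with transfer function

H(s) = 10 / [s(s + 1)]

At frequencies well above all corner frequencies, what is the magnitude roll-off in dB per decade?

-40 dB/decade

Each pole contributes −20 dB/decade at high frequency; each zero contributes +20 dB/decade.
Net: 0 zero(s) − 2 pole(s) → -40 dB/decade.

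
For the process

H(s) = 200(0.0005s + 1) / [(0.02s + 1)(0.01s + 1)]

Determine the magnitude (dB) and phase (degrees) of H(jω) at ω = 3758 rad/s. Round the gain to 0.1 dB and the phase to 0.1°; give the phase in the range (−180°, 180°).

At ω = 3758 rad/s:
zero (1 + j3758·0.0005) = 1 + j1.879 → |·| ≈ 2.1285, ∠ ≈ 61.98°
pole (1 + j3758·0.02) = 1 + j75.16 → |·| ≈ 75.167, ∠ ≈ 89.24°
pole (1 + j3758·0.01) = 1 + j37.58 → |·| ≈ 37.593, ∠ ≈ 88.48°
|H| = 200 · 2.1285 / (75.167 · 37.593) ≈ 0.15065
Gain = 20 log₁₀(0.15065) ≈ -16.44 dB
∠H = (61.98°) − (89.24° + 88.48°) = -115.74°

-16.4 dB, -115.7°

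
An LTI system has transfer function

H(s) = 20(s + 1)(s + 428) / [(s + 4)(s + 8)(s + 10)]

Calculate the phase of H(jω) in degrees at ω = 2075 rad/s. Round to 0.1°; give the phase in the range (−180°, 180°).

At s = jω = j2075:
zero (s+1): 1 + j2075 → |·| = √(1²+2075²) = √4305626 ≈ 2075, ∠ = arctan(2075/1) ≈ 89.97°
zero (s+428): 428 + j2075 → |·| = √(428²+2075²) = √4488809 ≈ 2118.7, ∠ = arctan(2075/428) ≈ 78.35°
pole (s+4): 4 + j2075 → |·| = √(4²+2075²) = √4305641 ≈ 2075, ∠ = arctan(2075/4) ≈ 89.89°
pole (s+8): 8 + j2075 → |·| = √(8²+2075²) = √4305689 ≈ 2075, ∠ = arctan(2075/8) ≈ 89.78°
pole (s+10): 10 + j2075 → |·| = √(10²+2075²) = √4305725 ≈ 2075, ∠ = arctan(2075/10) ≈ 89.72°
∠H = 168.32° − 269.39° = -101.07°

-101.1°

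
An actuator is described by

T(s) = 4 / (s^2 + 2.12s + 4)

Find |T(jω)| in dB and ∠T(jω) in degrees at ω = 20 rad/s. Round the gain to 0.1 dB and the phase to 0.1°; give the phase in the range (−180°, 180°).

At s = jω = j20:
quadratic: (j20)² + 2.12·j20 + 4 = -396 + j42.4 → |·| ≈ 398.26, ∠ ≈ 173.89°
|T| = 4 / 398.26 ≈ 0.010044
Gain = 20 log₁₀(0.010044) ≈ -39.96 dB
∠T = 0.00° − 173.89° = -173.89°

-40.0 dB, -173.9°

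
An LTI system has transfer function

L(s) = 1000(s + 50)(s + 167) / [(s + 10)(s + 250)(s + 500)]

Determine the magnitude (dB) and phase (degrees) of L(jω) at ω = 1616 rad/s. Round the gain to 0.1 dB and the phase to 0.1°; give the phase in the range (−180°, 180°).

At s = jω = j1616:
zero (s+50): 50 + j1616 → |·| = √(50²+1616²) = √2613956 ≈ 1616.8, ∠ = arctan(1616/50) ≈ 88.23°
zero (s+167): 167 + j1616 → |·| = √(167²+1616²) = √2639345 ≈ 1624.6, ∠ = arctan(1616/167) ≈ 84.10°
pole (s+10): 10 + j1616 → |·| = √(10²+1616²) = √2611556 ≈ 1616, ∠ = arctan(1616/10) ≈ 89.65°
pole (s+250): 250 + j1616 → |·| = √(250²+1616²) = √2673956 ≈ 1635.2, ∠ = arctan(1616/250) ≈ 81.21°
pole (s+500): 500 + j1616 → |·| = √(500²+1616²) = √2861456 ≈ 1691.6, ∠ = arctan(1616/500) ≈ 72.81°
|L| = 1000 · 2.6267e+06 / 4.47e+09 ≈ 0.58763
Gain = 20 log₁₀(0.58763) ≈ -4.62 dB
∠L = 172.33° − 243.67° = -71.34°

-4.6 dB, -71.3°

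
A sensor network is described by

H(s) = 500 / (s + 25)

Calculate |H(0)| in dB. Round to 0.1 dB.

H(0) = 500 / (25) = 20
20 log₁₀(20) ≈ 26.02 dB

26.0 dB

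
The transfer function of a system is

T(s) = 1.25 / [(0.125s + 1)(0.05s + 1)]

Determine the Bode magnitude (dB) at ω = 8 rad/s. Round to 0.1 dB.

At ω = 8 rad/s:
pole (1 + j8·0.125) = 1 + j1 → |·| ≈ 1.4142, ∠ ≈ 45.00°
pole (1 + j8·0.05) = 1 + j0.4 → |·| ≈ 1.077, ∠ ≈ 21.80°
|T| = 1.25 · 1 / (1.4142 · 1.077) ≈ 0.8207
Gain = 20 log₁₀(0.8207) ≈ -1.72 dB

-1.7 dB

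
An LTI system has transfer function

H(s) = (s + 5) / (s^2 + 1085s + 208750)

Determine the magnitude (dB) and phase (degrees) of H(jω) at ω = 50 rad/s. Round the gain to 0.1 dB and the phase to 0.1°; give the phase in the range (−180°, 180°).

-72.6 dB, 69.6°

Substitute s = j50:
Numerator: (j50) + 5 = 5 + j50
Denominator: (j50)^2 + 1085(j50) + 208750 = 206250 + j54250
|N| = √(5² + 50²) ≈ 50.249, ∠N ≈ 84.29°
|D| = √(206250² + 54250²) ≈ 2.1327e+05, ∠D ≈ 14.74°
|H| = 50.249 / 2.1327e+05 ≈ 0.00023561
Gain = 20 log₁₀(0.00023561) ≈ -72.56 dB
∠H = 84.29° − 14.74° = 69.55°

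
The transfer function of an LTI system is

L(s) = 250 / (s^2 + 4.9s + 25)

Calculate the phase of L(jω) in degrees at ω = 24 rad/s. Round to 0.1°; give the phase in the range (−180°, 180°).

-168.0°

At s = jω = j24:
quadratic: (j24)² + 4.9·j24 + 25 = -551 + j117.6 → |·| ≈ 563.41, ∠ ≈ 167.95°
∠L = 0.00° − 167.95° = -167.95°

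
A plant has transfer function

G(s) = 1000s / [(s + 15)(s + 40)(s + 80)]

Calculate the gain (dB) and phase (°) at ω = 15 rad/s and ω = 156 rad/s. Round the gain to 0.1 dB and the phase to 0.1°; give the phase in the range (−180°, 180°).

ω = 15: -13.8 dB, 13.8°; ω = 156: -29.1 dB, -133.0°

At s = jω = j15:
zero at origin: s = j15 → |·| = 15, ∠ = 90.00°
pole (s+15): 15 + j15 → |·| = √(15²+15²) = √450 ≈ 21.213, ∠ = arctan(15/15) ≈ 45.00°
pole (s+40): 40 + j15 → |·| = √(40²+15²) = √1825 ≈ 42.72, ∠ = arctan(15/40) ≈ 20.56°
pole (s+80): 80 + j15 → |·| = √(80²+15²) = √6625 ≈ 81.394, ∠ = arctan(15/80) ≈ 10.62°
|G| = 1000 · 15 / 73761 ≈ 0.20336
Gain = 20 log₁₀(0.20336) ≈ -13.83 dB
∠G = 90.00° − 76.18° = 13.82°

At s = jω = j156:
zero at origin: s = j156 → |·| = 156, ∠ = 90.00°
pole (s+15): 15 + j156 → |·| = √(15²+156²) = √24561 ≈ 156.72, ∠ = arctan(156/15) ≈ 84.51°
pole (s+40): 40 + j156 → |·| = √(40²+156²) = √25936 ≈ 161.05, ∠ = arctan(156/40) ≈ 75.62°
pole (s+80): 80 + j156 → |·| = √(80²+156²) = √30736 ≈ 175.32, ∠ = arctan(156/80) ≈ 62.85°
|G| = 1000 · 156 / 4.425e+06 ≈ 0.035254
Gain = 20 log₁₀(0.035254) ≈ -29.06 dB
∠G = 90.00° − 222.98° = -132.98°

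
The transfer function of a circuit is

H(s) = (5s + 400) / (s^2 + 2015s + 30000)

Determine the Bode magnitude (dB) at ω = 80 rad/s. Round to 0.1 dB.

-49.2 dB

Substitute s = j80:
Numerator: 5(j80) + 400 = 400 + j400
Denominator: (j80)^2 + 2015(j80) + 30000 = 23600 + j161200
|N| = √(400² + 400²) ≈ 565.69, ∠N ≈ 45.00°
|D| = √(23600² + 161200²) ≈ 1.6292e+05, ∠D ≈ 81.67°
|H| = 565.69 / 1.6292e+05 ≈ 0.0034722
Gain = 20 log₁₀(0.0034722) ≈ -49.19 dB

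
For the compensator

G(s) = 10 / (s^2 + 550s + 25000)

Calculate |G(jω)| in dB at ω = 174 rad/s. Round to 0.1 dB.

Substitute s = j174:
Numerator: 10 = 10 + j0
Denominator: (j174)^2 + 550(j174) + 25000 = -5276 + j95700
|N| = √(10² + 0²) ≈ 10, ∠N ≈ 0.00°
|D| = √(5276² + 95700²) ≈ 95845, ∠D ≈ 93.16°
|G| = 10 / 95845 ≈ 0.00010434
Gain = 20 log₁₀(0.00010434) ≈ -79.63 dB

-79.6 dB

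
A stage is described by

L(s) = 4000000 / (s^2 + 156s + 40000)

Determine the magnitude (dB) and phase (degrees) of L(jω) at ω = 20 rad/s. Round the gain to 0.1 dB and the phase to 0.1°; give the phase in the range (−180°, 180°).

At s = jω = j20:
quadratic: (j20)² + 156·j20 + 40000 = 39600 + j3120 → |·| ≈ 39723, ∠ ≈ 4.50°
|L| = 4000000 / 39723 ≈ 100.7
Gain = 20 log₁₀(100.7) ≈ 40.06 dB
∠L = 0.00° − 4.50° = -4.50°

40.1 dB, -4.5°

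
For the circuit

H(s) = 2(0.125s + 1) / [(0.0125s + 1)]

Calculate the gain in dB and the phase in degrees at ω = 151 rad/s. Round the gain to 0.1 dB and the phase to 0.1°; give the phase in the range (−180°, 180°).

At ω = 151 rad/s:
zero (1 + j151·0.125) = 1 + j18.875 → |·| ≈ 18.901, ∠ ≈ 86.97°
pole (1 + j151·0.0125) = 1 + j1.8875 → |·| ≈ 2.136, ∠ ≈ 62.09°
|H| = 2 · 18.901 / (2.136) ≈ 17.698
Gain = 20 log₁₀(17.698) ≈ 24.96 dB
∠H = (86.97°) − (62.09°) = 24.88°

25.0 dB, 24.9°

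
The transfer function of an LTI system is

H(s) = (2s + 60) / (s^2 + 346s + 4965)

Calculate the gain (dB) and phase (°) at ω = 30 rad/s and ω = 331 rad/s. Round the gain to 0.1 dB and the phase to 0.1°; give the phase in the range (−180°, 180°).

Substitute s = j30:
Numerator: 2(j30) + 60 = 60 + j60
Denominator: (j30)^2 + 346(j30) + 4965 = 4065 + j10380
|N| = √(60² + 60²) ≈ 84.853, ∠N ≈ 45.00°
|D| = √(4065² + 10380²) ≈ 11148, ∠D ≈ 68.61°
|H| = 84.853 / 11148 ≈ 0.0076115
Gain = 20 log₁₀(0.0076115) ≈ -42.37 dB
∠H = 45.00° − 68.61° = -23.61°

Substitute s = j331:
Numerator: 2(j331) + 60 = 60 + j662
Denominator: (j331)^2 + 346(j331) + 4965 = -104596 + j114526
|N| = √(60² + 662²) ≈ 664.71, ∠N ≈ 84.82°
|D| = √(104596² + 114526²) ≈ 1.551e+05, ∠D ≈ 132.41°
|H| = 664.71 / 1.551e+05 ≈ 0.0042857
Gain = 20 log₁₀(0.0042857) ≈ -47.36 dB
∠H = 84.82° − 132.41° = -47.59°

ω = 30: -42.4 dB, -23.6°; ω = 331: -47.4 dB, -47.6°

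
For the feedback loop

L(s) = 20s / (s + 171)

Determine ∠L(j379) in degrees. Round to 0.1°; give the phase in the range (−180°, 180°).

At s = jω = j379:
zero at origin: s = j379 → |·| = 379, ∠ = 90.00°
pole (s+171): 171 + j379 → |·| = √(171²+379²) = √172882 ≈ 415.79, ∠ = arctan(379/171) ≈ 65.72°
∠L = 90.00° − 65.72° = 24.28°

24.3°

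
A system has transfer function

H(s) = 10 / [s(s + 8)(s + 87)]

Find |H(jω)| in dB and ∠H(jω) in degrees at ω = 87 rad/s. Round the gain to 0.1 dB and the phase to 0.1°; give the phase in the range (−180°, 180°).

-99.4 dB, 140.3°

At s = jω = j87:
pole (s+8): 8 + j87 → |·| = √(8²+87²) = √7633 ≈ 87.367, ∠ = arctan(87/8) ≈ 84.75°
pole (s+87): 87 + j87 → |·| = √(87²+87²) = √15138 ≈ 123.04, ∠ = arctan(87/87) ≈ 45.00°
pole at origin: |s| = 87, ∠ = 90.00° (in denominator)
|H| = 10 / 9.3522e+05 ≈ 1.0693e-05
Gain = 20 log₁₀(1.0693e-05) ≈ -99.42 dB
∠H = 0.00° − 219.75° = -219.75° ≡ 140.25° (principal value)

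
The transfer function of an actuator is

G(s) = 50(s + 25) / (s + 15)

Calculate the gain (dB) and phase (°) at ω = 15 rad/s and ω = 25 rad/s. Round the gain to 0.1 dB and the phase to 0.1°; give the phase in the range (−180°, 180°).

ω = 15: 36.7 dB, -14.0°; ω = 25: 35.7 dB, -14.0°

At s = jω = j15:
zero (s+25): 25 + j15 → |·| = √(25²+15²) = √850 ≈ 29.155, ∠ = arctan(15/25) ≈ 30.96°
pole (s+15): 15 + j15 → |·| = √(15²+15²) = √450 ≈ 21.213, ∠ = arctan(15/15) ≈ 45.00°
|G| = 50 · 29.155 / 21.213 ≈ 68.72
Gain = 20 log₁₀(68.72) ≈ 36.74 dB
∠G = 30.96° − 45.00° = -14.04°

At s = jω = j25:
zero (s+25): 25 + j25 → |·| = √(25²+25²) = √1250 ≈ 35.355, ∠ = arctan(25/25) ≈ 45.00°
pole (s+15): 15 + j25 → |·| = √(15²+25²) = √850 ≈ 29.155, ∠ = arctan(25/15) ≈ 59.04°
|G| = 50 · 35.355 / 29.155 ≈ 60.633
Gain = 20 log₁₀(60.633) ≈ 35.65 dB
∠G = 45.00° − 59.04° = -14.04°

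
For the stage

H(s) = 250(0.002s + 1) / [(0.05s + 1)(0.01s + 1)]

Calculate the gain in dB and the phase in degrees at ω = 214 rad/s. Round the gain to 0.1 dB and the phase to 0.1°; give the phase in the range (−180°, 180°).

At ω = 214 rad/s:
zero (1 + j214·0.002) = 1 + j0.428 → |·| ≈ 1.0877, ∠ ≈ 23.17°
pole (1 + j214·0.05) = 1 + j10.7 → |·| ≈ 10.747, ∠ ≈ 84.66°
pole (1 + j214·0.01) = 1 + j2.14 → |·| ≈ 2.3621, ∠ ≈ 64.95°
|H| = 250 · 1.0877 / (10.747 · 2.3621) ≈ 10.712
Gain = 20 log₁₀(10.712) ≈ 20.60 dB
∠H = (23.17°) − (84.66° + 64.95°) = -126.44°

20.6 dB, -126.4°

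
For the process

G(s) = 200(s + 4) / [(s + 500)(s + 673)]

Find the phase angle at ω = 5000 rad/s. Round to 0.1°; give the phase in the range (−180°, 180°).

-76.7°

At s = jω = j5000:
zero (s+4): 4 + j5000 → |·| = √(4²+5000²) = √25000016 ≈ 5000, ∠ = arctan(5000/4) ≈ 89.95°
pole (s+500): 500 + j5000 → |·| = √(500²+5000²) = √25250000 ≈ 5024.9, ∠ = arctan(5000/500) ≈ 84.29°
pole (s+673): 673 + j5000 → |·| = √(673²+5000²) = √25452929 ≈ 5045.1, ∠ = arctan(5000/673) ≈ 82.33°
∠G = 89.95° − 166.62° = -76.67°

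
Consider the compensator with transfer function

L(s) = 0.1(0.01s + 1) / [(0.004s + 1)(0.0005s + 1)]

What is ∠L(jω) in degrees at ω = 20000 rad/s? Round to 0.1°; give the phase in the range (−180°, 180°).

-83.9°

At ω = 20000 rad/s:
zero (1 + j20000·0.01) = 1 + j200 → |·| ≈ 200, ∠ ≈ 89.71°
pole (1 + j20000·0.004) = 1 + j80 → |·| ≈ 80.006, ∠ ≈ 89.28°
pole (1 + j20000·0.0005) = 1 + j10 → |·| ≈ 10.05, ∠ ≈ 84.29°
∠L = (89.71°) − (89.28° + 84.29°) = -83.86°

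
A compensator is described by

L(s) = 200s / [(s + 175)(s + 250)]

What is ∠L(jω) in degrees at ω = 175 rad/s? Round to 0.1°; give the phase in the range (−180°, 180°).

10.0°

At s = jω = j175:
zero at origin: s = j175 → |·| = 175, ∠ = 90.00°
pole (s+175): 175 + j175 → |·| = √(175²+175²) = √61250 ≈ 247.49, ∠ = arctan(175/175) ≈ 45.00°
pole (s+250): 250 + j175 → |·| = √(250²+175²) = √93125 ≈ 305.16, ∠ = arctan(175/250) ≈ 34.99°
∠L = 90.00° − 79.99° = 10.01°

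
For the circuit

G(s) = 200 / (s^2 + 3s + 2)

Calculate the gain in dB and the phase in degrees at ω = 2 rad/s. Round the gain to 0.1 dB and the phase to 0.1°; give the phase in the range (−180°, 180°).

30.0 dB, -108.4°

Substitute s = j2:
Numerator: 200 = 200 + j0
Denominator: (j2)^2 + 3(j2) + 2 = -2 + j6
|N| = √(200² + 0²) ≈ 200, ∠N ≈ 0.00°
|D| = √(2² + 6²) ≈ 6.3246, ∠D ≈ 108.43°
|G| = 200 / 6.3246 ≈ 31.623
Gain = 20 log₁₀(31.623) ≈ 30.00 dB
∠G = 0.00° − 108.43° = -108.43°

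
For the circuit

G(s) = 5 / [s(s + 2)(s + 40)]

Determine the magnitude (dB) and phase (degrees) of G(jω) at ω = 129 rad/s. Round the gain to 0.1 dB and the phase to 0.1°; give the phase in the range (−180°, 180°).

At s = jω = j129:
pole (s+2): 2 + j129 → |·| = √(2²+129²) = √16645 ≈ 129.02, ∠ = arctan(129/2) ≈ 89.11°
pole (s+40): 40 + j129 → |·| = √(40²+129²) = √18241 ≈ 135.06, ∠ = arctan(129/40) ≈ 72.77°
pole at origin: |s| = 129, ∠ = 90.00° (in denominator)
|G| = 5 / 2.2479e+06 ≈ 2.2243e-06
Gain = 20 log₁₀(2.2243e-06) ≈ -113.06 dB
∠G = 0.00° − 251.88° = -251.88° ≡ 108.12° (principal value)

-113.1 dB, 108.1°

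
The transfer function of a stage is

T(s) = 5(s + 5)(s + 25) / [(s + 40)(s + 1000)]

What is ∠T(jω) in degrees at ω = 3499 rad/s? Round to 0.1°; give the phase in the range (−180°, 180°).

16.1°

At s = jω = j3499:
zero (s+5): 5 + j3499 → |·| = √(5²+3499²) = √12243026 ≈ 3499, ∠ = arctan(3499/5) ≈ 89.92°
zero (s+25): 25 + j3499 → |·| = √(25²+3499²) = √12243626 ≈ 3499.1, ∠ = arctan(3499/25) ≈ 89.59°
pole (s+40): 40 + j3499 → |·| = √(40²+3499²) = √12244601 ≈ 3499.2, ∠ = arctan(3499/40) ≈ 89.35°
pole (s+1000): 1000 + j3499 → |·| = √(1000²+3499²) = √13243001 ≈ 3639.1, ∠ = arctan(3499/1000) ≈ 74.05°
∠T = 179.51° − 163.40° = 16.11°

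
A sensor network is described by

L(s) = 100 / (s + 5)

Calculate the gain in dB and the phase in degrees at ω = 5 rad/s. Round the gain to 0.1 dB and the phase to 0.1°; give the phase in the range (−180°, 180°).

23.0 dB, -45.0°

At s = jω = j5:
pole (s+5): 5 + j5 → |·| = √(5²+5²) = √50 ≈ 7.0711, ∠ = arctan(5/5) ≈ 45.00°
|L| = 100 / 7.0711 ≈ 14.142
Gain = 20 log₁₀(14.142) ≈ 23.01 dB
∠L = 0.00° − 45.00° = -45.00°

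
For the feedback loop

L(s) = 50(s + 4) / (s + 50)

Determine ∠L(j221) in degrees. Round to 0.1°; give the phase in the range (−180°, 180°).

11.7°

At s = jω = j221:
zero (s+4): 4 + j221 → |·| = √(4²+221²) = √48857 ≈ 221.04, ∠ = arctan(221/4) ≈ 88.96°
pole (s+50): 50 + j221 → |·| = √(50²+221²) = √51341 ≈ 226.59, ∠ = arctan(221/50) ≈ 77.25°
∠L = 88.96° − 77.25° = 11.71°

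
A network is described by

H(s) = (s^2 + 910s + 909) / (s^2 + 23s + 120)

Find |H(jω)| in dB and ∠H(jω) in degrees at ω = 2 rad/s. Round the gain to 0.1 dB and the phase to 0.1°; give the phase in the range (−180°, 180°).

24.2 dB, 41.9°

Substitute s = j2:
Numerator: (j2)^2 + 910(j2) + 909 = 905 + j1820
Denominator: (j2)^2 + 23(j2) + 120 = 116 + j46
|N| = √(905² + 1820²) ≈ 2032.6, ∠N ≈ 63.56°
|D| = √(116² + 46²) ≈ 124.79, ∠D ≈ 21.63°
|H| = 2032.6 / 124.79 ≈ 16.288
Gain = 20 log₁₀(16.288) ≈ 24.24 dB
∠H = 63.56° − 21.63° = 41.93°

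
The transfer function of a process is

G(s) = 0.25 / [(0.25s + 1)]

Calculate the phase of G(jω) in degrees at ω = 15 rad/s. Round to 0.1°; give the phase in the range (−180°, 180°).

At ω = 15 rad/s:
pole (1 + j15·0.25) = 1 + j3.75 → |·| ≈ 3.881, ∠ ≈ 75.07°
∠G = (0°) − (75.07°) = -75.07°

-75.1°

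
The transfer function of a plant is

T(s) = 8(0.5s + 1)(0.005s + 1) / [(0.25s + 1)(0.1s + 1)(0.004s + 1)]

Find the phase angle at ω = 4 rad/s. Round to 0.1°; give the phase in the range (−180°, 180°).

At ω = 4 rad/s:
zero (1 + j4·0.5) = 1 + j2 → |·| ≈ 2.2361, ∠ ≈ 63.43°
zero (1 + j4·0.005) = 1 + j0.02 → |·| ≈ 1.0002, ∠ ≈ 1.15°
pole (1 + j4·0.25) = 1 + j1 → |·| ≈ 1.4142, ∠ ≈ 45.00°
pole (1 + j4·0.1) = 1 + j0.4 → |·| ≈ 1.077, ∠ ≈ 21.80°
pole (1 + j4·0.004) = 1 + j0.016 → |·| ≈ 1.0001, ∠ ≈ 0.92°
∠T = (63.43° + 1.15°) − (45.00° + 21.80° + 0.92°) = -3.14°

-3.1°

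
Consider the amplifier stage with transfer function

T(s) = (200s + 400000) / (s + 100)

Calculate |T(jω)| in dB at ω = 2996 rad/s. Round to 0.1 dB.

Substitute s = j2996:
Numerator: 200(j2996) + 400000 = 400000 + j599200
Denominator: (j2996) + 100 = 100 + j2996
|N| = √(400000² + 599200²) ≈ 7.2044e+05, ∠N ≈ 56.27°
|D| = √(100² + 2996²) ≈ 2997.7, ∠D ≈ 88.09°
|T| = 7.2044e+05 / 2997.7 ≈ 240.33
Gain = 20 log₁₀(240.33) ≈ 47.62 dB

47.6 dB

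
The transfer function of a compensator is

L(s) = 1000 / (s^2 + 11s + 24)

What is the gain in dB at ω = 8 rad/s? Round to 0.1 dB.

Substitute s = j8:
Numerator: 1000 = 1000 + j0
Denominator: (j8)^2 + 11(j8) + 24 = -40 + j88
|N| = √(1000² + 0²) ≈ 1000, ∠N ≈ 0.00°
|D| = √(40² + 88²) ≈ 96.664, ∠D ≈ 114.44°
|L| = 1000 / 96.664 ≈ 10.345
Gain = 20 log₁₀(10.345) ≈ 20.29 dB

20.3 dB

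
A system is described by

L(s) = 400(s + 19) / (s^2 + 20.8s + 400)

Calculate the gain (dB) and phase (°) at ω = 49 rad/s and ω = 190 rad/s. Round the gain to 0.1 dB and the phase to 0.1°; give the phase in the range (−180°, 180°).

ω = 49: 19.4 dB, -84.2°; ω = 190: 6.6 dB, -89.4°

At s = jω = j49:
zero (s+19): 19 + j49 → |·| = √(19²+49²) = √2762 ≈ 52.555, ∠ = arctan(49/19) ≈ 68.81°
quadratic: (j49)² + 20.8·j49 + 400 = -2001 + j1019.2 → |·| ≈ 2245.6, ∠ ≈ 153.01°
|L| = 400 · 52.555 / 2245.6 ≈ 9.3614
Gain = 20 log₁₀(9.3614) ≈ 19.43 dB
∠L = 68.81° − 153.01° = -84.20°

At s = jω = j190:
zero (s+19): 19 + j190 → |·| = √(19²+190²) = √36461 ≈ 190.95, ∠ = arctan(190/19) ≈ 84.29°
quadratic: (j190)² + 20.8·j190 + 400 = -35700 + j3952 → |·| ≈ 35918, ∠ ≈ 173.68°
|L| = 400 · 190.95 / 35918 ≈ 2.1265
Gain = 20 log₁₀(2.1265) ≈ 6.55 dB
∠L = 84.29° − 173.68° = -89.39°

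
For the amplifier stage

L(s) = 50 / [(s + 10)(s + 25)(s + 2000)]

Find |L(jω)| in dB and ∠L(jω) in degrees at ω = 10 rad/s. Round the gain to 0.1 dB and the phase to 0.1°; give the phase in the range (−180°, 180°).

At s = jω = j10:
pole (s+10): 10 + j10 → |·| = √(10²+10²) = √200 ≈ 14.142, ∠ = arctan(10/10) ≈ 45.00°
pole (s+25): 25 + j10 → |·| = √(25²+10²) = √725 ≈ 26.926, ∠ = arctan(10/25) ≈ 21.80°
pole (s+2000): 2000 + j10 → |·| = √(2000²+10²) = √4000100 ≈ 2000, ∠ = arctan(10/2000) ≈ 0.29°
|L| = 50 / 7.6157e+05 ≈ 6.5654e-05
Gain = 20 log₁₀(6.5654e-05) ≈ -83.65 dB
∠L = 0.00° − 67.09° = -67.09°

-83.7 dB, -67.1°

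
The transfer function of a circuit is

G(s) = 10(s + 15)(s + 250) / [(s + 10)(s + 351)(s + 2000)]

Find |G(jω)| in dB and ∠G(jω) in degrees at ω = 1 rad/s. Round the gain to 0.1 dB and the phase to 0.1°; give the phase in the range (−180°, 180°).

At s = jω = j1:
zero (s+15): 15 + j1 → |·| = √(15²+1²) = √226 ≈ 15.033, ∠ = arctan(1/15) ≈ 3.81°
zero (s+250): 250 + j1 → |·| = √(250²+1²) = √62501 ≈ 250, ∠ = arctan(1/250) ≈ 0.23°
pole (s+10): 10 + j1 → |·| = √(10²+1²) = √101 ≈ 10.05, ∠ = arctan(1/10) ≈ 5.71°
pole (s+351): 351 + j1 → |·| = √(351²+1²) = √123202 ≈ 351, ∠ = arctan(1/351) ≈ 0.16°
pole (s+2000): 2000 + j1 → |·| = √(2000²+1²) = √4000001 ≈ 2000, ∠ = arctan(1/2000) ≈ 0.03°
|G| = 10 · 3758.2 / 7.0551e+06 ≈ 0.0053269
Gain = 20 log₁₀(0.0053269) ≈ -45.47 dB
∠G = 4.04° − 5.90° = -1.86°

-45.5 dB, -1.9°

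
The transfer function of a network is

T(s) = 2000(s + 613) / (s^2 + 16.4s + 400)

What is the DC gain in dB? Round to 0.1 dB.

69.7 dB

T(0) = 2000·613 / 400 = 3065
20 log₁₀(3065) ≈ 69.73 dB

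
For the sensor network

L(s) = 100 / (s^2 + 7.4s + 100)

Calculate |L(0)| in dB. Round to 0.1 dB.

L(0) = 100 / 100 = 1
20 log₁₀(1) ≈ 0.00 dB

0.0 dB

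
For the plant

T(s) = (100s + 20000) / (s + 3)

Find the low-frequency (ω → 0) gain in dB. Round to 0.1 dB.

76.5 dB

T(0) = 20000 / 3 ≈ 6666.7
20 log₁₀(6666.7) ≈ 76.48 dB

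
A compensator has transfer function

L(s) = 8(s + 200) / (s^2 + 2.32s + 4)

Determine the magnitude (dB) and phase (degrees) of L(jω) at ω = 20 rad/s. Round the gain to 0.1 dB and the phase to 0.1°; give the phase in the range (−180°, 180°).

At s = jω = j20:
zero (s+200): 200 + j20 → |·| = √(200²+20²) = √40400 ≈ 201, ∠ = arctan(20/200) ≈ 5.71°
quadratic: (j20)² + 2.32·j20 + 4 = -396 + j46.4 → |·| ≈ 398.71, ∠ ≈ 173.32°
|L| = 8 · 201 / 398.71 ≈ 4.033
Gain = 20 log₁₀(4.033) ≈ 12.11 dB
∠L = 5.71° − 173.32° = -167.61°

12.1 dB, -167.6°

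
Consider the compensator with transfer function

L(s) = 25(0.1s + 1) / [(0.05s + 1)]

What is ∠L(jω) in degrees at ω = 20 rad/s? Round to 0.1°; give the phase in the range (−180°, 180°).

18.4°

At ω = 20 rad/s:
zero (1 + j20·0.1) = 1 + j2 → |·| ≈ 2.2361, ∠ ≈ 63.43°
pole (1 + j20·0.05) = 1 + j1 → |·| ≈ 1.4142, ∠ ≈ 45.00°
∠L = (63.43°) − (45.00°) = 18.43°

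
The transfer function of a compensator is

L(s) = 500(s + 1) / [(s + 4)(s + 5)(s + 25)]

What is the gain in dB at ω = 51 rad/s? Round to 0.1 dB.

At s = jω = j51:
zero (s+1): 1 + j51 → |·| = √(1²+51²) = √2602 ≈ 51.01, ∠ = arctan(51/1) ≈ 88.88°
pole (s+4): 4 + j51 → |·| = √(4²+51²) = √2617 ≈ 51.157, ∠ = arctan(51/4) ≈ 85.52°
pole (s+5): 5 + j51 → |·| = √(5²+51²) = √2626 ≈ 51.245, ∠ = arctan(51/5) ≈ 84.40°
pole (s+25): 25 + j51 → |·| = √(25²+51²) = √3226 ≈ 56.798, ∠ = arctan(51/25) ≈ 63.89°
|L| = 500 · 51.01 / 1.489e+05 ≈ 0.17129
Gain = 20 log₁₀(0.17129) ≈ -15.33 dB

-15.3 dB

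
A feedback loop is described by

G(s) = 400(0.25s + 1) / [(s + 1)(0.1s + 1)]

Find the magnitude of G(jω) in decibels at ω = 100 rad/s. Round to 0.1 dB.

At ω = 100 rad/s:
zero (1 + j100·0.25) = 1 + j25 → |·| ≈ 25.02, ∠ ≈ 87.71°
pole (1 + j100·1) = 1 + j100 → |·| ≈ 100, ∠ ≈ 89.43°
pole (1 + j100·0.1) = 1 + j10 → |·| ≈ 10.05, ∠ ≈ 84.29°
|G| = 400 · 25.02 / (100 · 10.05) ≈ 9.9582
Gain = 20 log₁₀(9.9582) ≈ 19.96 dB

20.0 dB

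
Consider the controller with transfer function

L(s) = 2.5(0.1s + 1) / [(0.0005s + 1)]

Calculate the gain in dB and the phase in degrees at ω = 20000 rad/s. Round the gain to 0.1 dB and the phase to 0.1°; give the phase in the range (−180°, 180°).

At ω = 20000 rad/s:
zero (1 + j20000·0.1) = 1 + j2000 → |·| ≈ 2000, ∠ ≈ 89.97°
pole (1 + j20000·0.0005) = 1 + j10 → |·| ≈ 10.05, ∠ ≈ 84.29°
|L| = 2.5 · 2000 / (10.05) ≈ 497.51
Gain = 20 log₁₀(497.51) ≈ 53.94 dB
∠L = (89.97°) − (84.29°) = 5.68°

53.9 dB, 5.7°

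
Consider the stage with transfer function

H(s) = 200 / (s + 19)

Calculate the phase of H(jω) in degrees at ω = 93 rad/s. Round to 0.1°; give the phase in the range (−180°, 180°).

-78.5°

At s = jω = j93:
pole (s+19): 19 + j93 → |·| = √(19²+93²) = √9010 ≈ 94.921, ∠ = arctan(93/19) ≈ 78.45°
∠H = 0.00° − 78.45° = -78.45°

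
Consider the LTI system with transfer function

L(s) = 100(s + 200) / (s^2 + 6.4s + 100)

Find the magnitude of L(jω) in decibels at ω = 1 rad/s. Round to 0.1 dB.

At s = jω = j1:
zero (s+200): 200 + j1 → |·| = √(200²+1²) = √40001 ≈ 200, ∠ = arctan(1/200) ≈ 0.29°
quadratic: (j1)² + 6.4·j1 + 100 = 99 + j6.4 → |·| ≈ 99.207, ∠ ≈ 3.70°
|L| = 100 · 200 / 99.207 ≈ 201.6
Gain = 20 log₁₀(201.6) ≈ 46.09 dB

46.1 dB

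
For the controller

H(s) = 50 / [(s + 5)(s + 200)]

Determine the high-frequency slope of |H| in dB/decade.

Each pole contributes −20 dB/decade at high frequency; each zero contributes +20 dB/decade.
Net: 0 zero(s) − 2 pole(s) → -40 dB/decade.

-40 dB/decade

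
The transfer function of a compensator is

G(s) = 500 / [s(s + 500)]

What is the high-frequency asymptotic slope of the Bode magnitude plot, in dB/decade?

-40 dB/decade

Each pole contributes −20 dB/decade at high frequency; each zero contributes +20 dB/decade.
Net: 0 zero(s) − 2 pole(s) → -40 dB/decade.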